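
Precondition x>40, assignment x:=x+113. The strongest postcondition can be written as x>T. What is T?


Formula: sp(P, x:=E) = exists old_x. (x = E[old_x/x]) AND P[old_x/x] (old_x is the value of x before the assignment; eliminate old_x by solving x = E[old_x/x] for old_x)
Step 1: Precondition P: x>40, i.e. old_x > 40
Step 2: Assignment gives x = old_x + 113, so old_x = x - 113
Step 3: Substitute into P: x - 113 > 40
Step 4: Simplify: x > 40+113 = 153

153


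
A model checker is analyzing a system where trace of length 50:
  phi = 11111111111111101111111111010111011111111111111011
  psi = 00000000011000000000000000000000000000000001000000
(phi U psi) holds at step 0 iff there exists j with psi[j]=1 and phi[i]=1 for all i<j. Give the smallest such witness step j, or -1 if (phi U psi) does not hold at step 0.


(phi U psi) at 0: need smallest j with psi[j]=1 and phi[i]=1 for all i in [0,j).
Scan from step 0:
  step 0: phi=1, psi=0 -> continue
  step 1: phi=1, psi=0 -> continue
  step 2: phi=1, psi=0 -> continue
  step 3: phi=1, psi=0 -> continue
  step 9: psi=1 and phi held for [0,9) -> witness found
Witness step = 9

9


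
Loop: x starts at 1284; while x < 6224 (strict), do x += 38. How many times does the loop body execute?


Step 1: x goes from 1284 toward 6224 by 38; the body runs while x<6224, so iterations = ceil((bound-start)/step)
Step 2: Distance=4940
Step 3: ceil(4940/38)=130

130


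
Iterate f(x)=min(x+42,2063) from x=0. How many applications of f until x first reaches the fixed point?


Step 1: x=0, cap=2063, increment=42
Step 2: x grows by 42 each step until capped at 2063; fixed point is x=2063
Step 3: iterations = ceil(2063/42) = 50

50


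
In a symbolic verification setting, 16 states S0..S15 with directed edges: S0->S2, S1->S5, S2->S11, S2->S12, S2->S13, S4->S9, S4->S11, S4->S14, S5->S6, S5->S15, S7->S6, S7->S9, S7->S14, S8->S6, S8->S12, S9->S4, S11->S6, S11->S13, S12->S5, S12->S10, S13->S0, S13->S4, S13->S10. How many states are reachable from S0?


BFS from S0:
  layer 0: {S0}
  layer 1: {S2}
  layer 2: {S11, S12, S13}
  layer 3: {S4, S5, S6, S10}
  layer 4: {S9, S14, S15}
Reachable set: {S0, S2, S4, S5, S6, S9, S10, S11, S12, S13, S14, S15}
Count = 12

12


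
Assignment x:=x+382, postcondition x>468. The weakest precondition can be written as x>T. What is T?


Formula: wp(x:=E, P) = P[E/x] (substitute E for x in postcondition)
Step 1: Postcondition: x>468
Step 2: Substitute x+382 for x: x+382>468
Step 3: Solve for x: x > 468-382 = 86

86


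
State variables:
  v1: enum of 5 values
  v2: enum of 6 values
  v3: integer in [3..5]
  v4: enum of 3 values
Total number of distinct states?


State space = product of domain sizes of all variables.
Domain sizes:
  v1 (enum of 5 values): 5
  v2 (enum of 6 values): 6
  v3 (integer in [3..5]): 3
  v4 (enum of 3 values): 3
Product = 5 * 6 * 3 * 3 = 270

270


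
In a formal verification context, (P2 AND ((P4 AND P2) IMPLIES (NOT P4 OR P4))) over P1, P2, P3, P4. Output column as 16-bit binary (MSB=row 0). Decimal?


Formula: (P2 AND ((P4 AND P2) IMPLIES (NOT P4 OR P4))) over P1, P2, P3, P4 (16 rows)
Evaluate each row (bits = P1,P2,P3,P4, MSB first):
  row 0 [0000]: (0 AND ((0 AND 0) IMPLIES (NOT 0 OR 0))) -> 0
  row 1 [0001]: (0 AND ((1 AND 0) IMPLIES (NOT 1 OR 1))) -> 0
  row 2 [0010]: (0 AND ((0 AND 0) IMPLIES (NOT 0 OR 0))) -> 0
  row 3 [0011]: (0 AND ((1 AND 0) IMPLIES (NOT 1 OR 1))) -> 0
  row 4 [0100]: (1 AND ((0 AND 1) IMPLIES (NOT 0 OR 0))) -> 1
  row 5 [0101]: (1 AND ((1 AND 1) IMPLIES (NOT 1 OR 1))) -> 1
  row 6 [0110]: (1 AND ((0 AND 1) IMPLIES (NOT 0 OR 0))) -> 1
  row 7 [0111]: (1 AND ((1 AND 1) IMPLIES (NOT 1 OR 1))) -> 1
  row 8 [1000]: (0 AND ((0 AND 0) IMPLIES (NOT 0 OR 0))) -> 0
  row 9 [1001]: (0 AND ((1 AND 0) IMPLIES (NOT 1 OR 1))) -> 0
  row 10 [1010]: (0 AND ((0 AND 0) IMPLIES (NOT 0 OR 0))) -> 0
  row 11 [1011]: (0 AND ((1 AND 0) IMPLIES (NOT 1 OR 1))) -> 0
  row 12 [1100]: (1 AND ((0 AND 1) IMPLIES (NOT 0 OR 0))) -> 1
  row 13 [1101]: (1 AND ((1 AND 1) IMPLIES (NOT 1 OR 1))) -> 1
  row 14 [1110]: (1 AND ((0 AND 1) IMPLIES (NOT 0 OR 0))) -> 1
  row 15 [1111]: (1 AND ((1 AND 1) IMPLIES (NOT 1 OR 1))) -> 1
Full result column, 4 rows per line (P1,P2 fixed per line; P3,P4 runs 00..11 left to right):
  rows 0-3 [P1,P2=00]: 0000  = hex 0
  rows 4-7 [P1,P2=01]: 1111  = hex F
  rows 8-11 [P1,P2=10]: 0000  = hex 0
  rows 12-15 [P1,P2=11]: 1111  = hex F
Output column (row 0 .. row 15) = 0000111100001111
Output column grouped in 4s = 0000 1111 0000 1111 = 0x0F0F
Convert to decimal digit by digit (value = value*16 + digit):
  0 -> 0
  0*16 + 15 (F) = 15
  15*16 + 0 = 240
  240*16 + 15 (F) = 3855
Decimal = 3855

3855


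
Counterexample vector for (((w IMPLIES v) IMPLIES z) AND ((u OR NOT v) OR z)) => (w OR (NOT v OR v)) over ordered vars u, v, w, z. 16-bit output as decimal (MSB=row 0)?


F1 = (((w IMPLIES v) IMPLIES z) AND ((u OR NOT v) OR z))
F2 = (w OR (NOT v OR v))
Counterexample to F1=>F2 is where F1=1 and F2=0.
Evaluate each row (bits = u,v,w,z, MSB first):
  row 0 [0000]: F1=0 F2=1 -> F1&~F2 -> 0
  row 1 [0001]: F1=1 F2=1 -> F1&~F2 -> 0
  row 2 [0010]: F1=1 F2=1 -> F1&~F2 -> 0
  row 3 [0011]: F1=1 F2=1 -> F1&~F2 -> 0
  row 4 [0100]: F1=0 F2=1 -> F1&~F2 -> 0
  row 5 [0101]: F1=1 F2=1 -> F1&~F2 -> 0
  row 6 [0110]: F1=0 F2=1 -> F1&~F2 -> 0
  row 7 [0111]: F1=1 F2=1 -> F1&~F2 -> 0
  row 8 [1000]: F1=0 F2=1 -> F1&~F2 -> 0
  row 9 [1001]: F1=1 F2=1 -> F1&~F2 -> 0
  row 10 [1010]: F1=1 F2=1 -> F1&~F2 -> 0
  row 11 [1011]: F1=1 F2=1 -> F1&~F2 -> 0
  row 12 [1100]: F1=0 F2=1 -> F1&~F2 -> 0
  row 13 [1101]: F1=1 F2=1 -> F1&~F2 -> 0
  row 14 [1110]: F1=0 F2=1 -> F1&~F2 -> 0
  row 15 [1111]: F1=1 F2=1 -> F1&~F2 -> 0
Full result column, 4 rows per line (u,v fixed per line; w,z runs 00..11 left to right):
  rows 0-3 [u,v=00]: 0000  = hex 0
  rows 4-7 [u,v=01]: 0000  = hex 0
  rows 8-11 [u,v=10]: 0000  = hex 0
  rows 12-15 [u,v=11]: 0000  = hex 0
Counterexample vector (row 0 .. row 15) = 0000000000000000
Output column grouped in 4s = 0000 0000 0000 0000 = 0x0000
Convert to decimal digit by digit (value = value*16 + digit):
  0 -> 0
  0*16 + 0 = 0
  0*16 + 0 = 0
  0*16 + 0 = 0
Decimal = 0

0


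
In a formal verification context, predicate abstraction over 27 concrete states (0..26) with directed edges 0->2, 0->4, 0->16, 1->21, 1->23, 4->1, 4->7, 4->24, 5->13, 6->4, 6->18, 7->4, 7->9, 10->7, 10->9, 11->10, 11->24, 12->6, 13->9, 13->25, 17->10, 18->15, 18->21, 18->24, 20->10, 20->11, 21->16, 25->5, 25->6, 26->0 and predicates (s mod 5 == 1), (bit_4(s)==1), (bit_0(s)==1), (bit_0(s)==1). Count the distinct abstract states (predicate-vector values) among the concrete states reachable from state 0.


BFS from 0:
Concrete reachable: {0, 1, 2, 4, 7, 9, 16, 21, 23, 24}
Abstract via predicates (s mod 5 == 1), (bit_4(s)==1), (bit_0(s)==1), (bit_0(s)==1):
  (0,0,0,0) <- {0, 2, 4}
  (0,0,1,1) <- {7, 9}
  (0,1,0,0) <- {24}
  (0,1,1,1) <- {23}
  (1,0,1,1) <- {1}
  (1,1,0,0) <- {16}
  (1,1,1,1) <- {21}
Distinct abstract states = 7

7


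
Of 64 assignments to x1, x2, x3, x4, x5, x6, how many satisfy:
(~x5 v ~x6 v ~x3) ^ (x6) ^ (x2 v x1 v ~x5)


CNF with 3 clauses over 6 vars (64 assignments).
An assignment satisfies CNF iff every clause has >=1 true literal.
Check each row (bits = x1,x2,x3,x4,x5,x6; clause T/F shown):
  row 0 [000000]: clauses=TFT -> 0
  row 1 [000001]: clauses=TTT -> 1
  row 2 [000010]: clauses=TFF -> 0
  row 3 [000011]: clauses=TTF -> 0
  row 4 [000100]: clauses=TFT -> 0
  (every remaining row is evaluated the same way; all 64 results are listed next)
Full result column, 8 rows per line (x1,x2,x3 fixed per line; x4,x5,x6 runs 000..111 left to right):
  rows 0-7 [x1,x2,x3=000]: 01000100  (ones: 2)
  rows 8-15 [x1,x2,x3=001]: 01000100  (ones: 2)
  rows 16-23 [x1,x2,x3=010]: 01010101  (ones: 4)
  rows 24-31 [x1,x2,x3=011]: 01000100  (ones: 2)
  rows 32-39 [x1,x2,x3=100]: 01010101  (ones: 4)
  rows 40-47 [x1,x2,x3=101]: 01000100  (ones: 2)
  rows 48-55 [x1,x2,x3=110]: 01010101  (ones: 4)
  rows 56-63 [x1,x2,x3=111]: 01000100  (ones: 2)
Satisfying assignments = 2+2+4+2+4+2+4+2 = 22

22


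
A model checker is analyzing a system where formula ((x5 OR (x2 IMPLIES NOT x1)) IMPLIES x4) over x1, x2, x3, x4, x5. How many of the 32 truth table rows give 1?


Formula: ((x5 OR (x2 IMPLIES NOT x1)) IMPLIES x4) over 5 vars (32 rows)
Evaluate each row (x1, x2, x3, x4, x5 as bits, MSB first):
  row 0 [00000]: ((0 OR (0 IMPLIES NOT 0)) IMPLIES 0) -> 0
  row 1 [00001]: ((1 OR (0 IMPLIES NOT 0)) IMPLIES 0) -> 0
  row 2 [00010]: ((0 OR (0 IMPLIES NOT 0)) IMPLIES 1) -> 1
  row 3 [00011]: ((1 OR (0 IMPLIES NOT 0)) IMPLIES 1) -> 1
  row 4 [00100]: ((0 OR (0 IMPLIES NOT 0)) IMPLIES 0) -> 0
  row 5 [00101]: ((1 OR (0 IMPLIES NOT 0)) IMPLIES 0) -> 0
  row 6 [00110]: ((0 OR (0 IMPLIES NOT 0)) IMPLIES 1) -> 1
  row 7 [00111]: ((1 OR (0 IMPLIES NOT 0)) IMPLIES 1) -> 1
  row 8 [01000]: ((0 OR (1 IMPLIES NOT 0)) IMPLIES 0) -> 0
  row 9 [01001]: ((1 OR (1 IMPLIES NOT 0)) IMPLIES 0) -> 0
  row 10 [01010]: ((0 OR (1 IMPLIES NOT 0)) IMPLIES 1) -> 1
  row 11 [01011]: ((1 OR (1 IMPLIES NOT 0)) IMPLIES 1) -> 1
  row 12 [01100]: ((0 OR (1 IMPLIES NOT 0)) IMPLIES 0) -> 0
  row 13 [01101]: ((1 OR (1 IMPLIES NOT 0)) IMPLIES 0) -> 0
  row 14 [01110]: ((0 OR (1 IMPLIES NOT 0)) IMPLIES 1) -> 1
  row 15 [01111]: ((1 OR (1 IMPLIES NOT 0)) IMPLIES 1) -> 1
  row 16 [10000]: ((0 OR (0 IMPLIES NOT 1)) IMPLIES 0) -> 0
  row 17 [10001]: ((1 OR (0 IMPLIES NOT 1)) IMPLIES 0) -> 0
  row 18 [10010]: ((0 OR (0 IMPLIES NOT 1)) IMPLIES 1) -> 1
  row 19 [10011]: ((1 OR (0 IMPLIES NOT 1)) IMPLIES 1) -> 1
  row 20 [10100]: ((0 OR (0 IMPLIES NOT 1)) IMPLIES 0) -> 0
  row 21 [10101]: ((1 OR (0 IMPLIES NOT 1)) IMPLIES 0) -> 0
  row 22 [10110]: ((0 OR (0 IMPLIES NOT 1)) IMPLIES 1) -> 1
  row 23 [10111]: ((1 OR (0 IMPLIES NOT 1)) IMPLIES 1) -> 1
  row 24 [11000]: ((0 OR (1 IMPLIES NOT 1)) IMPLIES 0) -> 1
  row 25 [11001]: ((1 OR (1 IMPLIES NOT 1)) IMPLIES 0) -> 0
  row 26 [11010]: ((0 OR (1 IMPLIES NOT 1)) IMPLIES 1) -> 1
  row 27 [11011]: ((1 OR (1 IMPLIES NOT 1)) IMPLIES 1) -> 1
  row 28 [11100]: ((0 OR (1 IMPLIES NOT 1)) IMPLIES 0) -> 1
  row 29 [11101]: ((1 OR (1 IMPLIES NOT 1)) IMPLIES 0) -> 0
  row 30 [11110]: ((0 OR (1 IMPLIES NOT 1)) IMPLIES 1) -> 1
  row 31 [11111]: ((1 OR (1 IMPLIES NOT 1)) IMPLIES 1) -> 1
Full result column, 8 rows per line (x1,x2 fixed per line; x3,x4,x5 runs 000..111 left to right):
  rows 0-7 [x1,x2=00]: 00110011  (ones: 4)
  rows 8-15 [x1,x2=01]: 00110011  (ones: 4)
  rows 16-23 [x1,x2=10]: 00110011  (ones: 4)
  rows 24-31 [x1,x2=11]: 10111011  (ones: 6)
Count of 1-rows = 4+4+4+6 = 18

18


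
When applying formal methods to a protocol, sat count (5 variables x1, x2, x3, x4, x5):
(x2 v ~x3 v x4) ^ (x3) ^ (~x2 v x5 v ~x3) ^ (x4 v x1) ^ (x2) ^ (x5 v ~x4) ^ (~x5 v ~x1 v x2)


CNF with 7 clauses over 5 vars (32 assignments).
An assignment satisfies CNF iff every clause has >=1 true literal.
Check each row (bits = x1,x2,x3,x4,x5; clause T/F shown):
  row 0 [00000]: clauses=TFTFFTT -> 0
  row 1 [00001]: clauses=TFTFFTT -> 0
  row 2 [00010]: clauses=TFTTFFT -> 0
  row 3 [00011]: clauses=TFTTFTT -> 0
  row 4 [00100]: clauses=FTTFFTT -> 0
  row 5 [00101]: clauses=FTTFFTT -> 0
  row 6 [00110]: clauses=TTTTFFT -> 0
  row 7 [00111]: clauses=TTTTFTT -> 0
  row 8 [01000]: clauses=TFTFTTT -> 0
  row 9 [01001]: clauses=TFTFTTT -> 0
  row 10 [01010]: clauses=TFTTTFT -> 0
  row 11 [01011]: clauses=TFTTTTT -> 0
  row 12 [01100]: clauses=TTFFTTT -> 0
  row 13 [01101]: clauses=TTTFTTT -> 0
  row 14 [01110]: clauses=TTFTTFT -> 0
  row 15 [01111]: clauses=TTTTTTT -> 1
  row 16 [10000]: clauses=TFTTFTT -> 0
  row 17 [10001]: clauses=TFTTFTF -> 0
  row 18 [10010]: clauses=TFTTFFT -> 0
  row 19 [10011]: clauses=TFTTFTF -> 0
  row 20 [10100]: clauses=FTTTFTT -> 0
  row 21 [10101]: clauses=FTTTFTF -> 0
  row 22 [10110]: clauses=TTTTFFT -> 0
  row 23 [10111]: clauses=TTTTFTF -> 0
  row 24 [11000]: clauses=TFTTTTT -> 0
  row 25 [11001]: clauses=TFTTTTT -> 0
  row 26 [11010]: clauses=TFTTTFT -> 0
  row 27 [11011]: clauses=TFTTTTT -> 0
  row 28 [11100]: clauses=TTFTTTT -> 0
  row 29 [11101]: clauses=TTTTTTT -> 1
  row 30 [11110]: clauses=TTFTTFT -> 0
  row 31 [11111]: clauses=TTTTTTT -> 1
Full result column, 8 rows per line (x1,x2 fixed per line; x3,x4,x5 runs 000..111 left to right):
  rows 0-7 [x1,x2=00]: 00000000  (ones: 0)
  rows 8-15 [x1,x2=01]: 00000001  (ones: 1)
  rows 16-23 [x1,x2=10]: 00000000  (ones: 0)
  rows 24-31 [x1,x2=11]: 00000101  (ones: 2)
Satisfying assignments = 0+1+0+2 = 3

3


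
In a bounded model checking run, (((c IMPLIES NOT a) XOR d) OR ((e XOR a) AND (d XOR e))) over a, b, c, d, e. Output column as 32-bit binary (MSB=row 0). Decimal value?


Formula: (((c IMPLIES NOT a) XOR d) OR ((e XOR a) AND (d XOR e))) over a, b, c, d, e (32 rows)
Evaluate each row (bits = a,b,c,d,e, MSB first):
  row 0 [00000]: (((0 IMPLIES NOT 0) XOR 0) OR ((0 XOR 0) AND (0 XOR 0))) -> 1
  row 1 [00001]: (((0 IMPLIES NOT 0) XOR 0) OR ((1 XOR 0) AND (0 XOR 1))) -> 1
  row 2 [00010]: (((0 IMPLIES NOT 0) XOR 1) OR ((0 XOR 0) AND (1 XOR 0))) -> 0
  row 3 [00011]: (((0 IMPLIES NOT 0) XOR 1) OR ((1 XOR 0) AND (1 XOR 1))) -> 0
  row 4 [00100]: (((1 IMPLIES NOT 0) XOR 0) OR ((0 XOR 0) AND (0 XOR 0))) -> 1
  row 5 [00101]: (((1 IMPLIES NOT 0) XOR 0) OR ((1 XOR 0) AND (0 XOR 1))) -> 1
  row 6 [00110]: (((1 IMPLIES NOT 0) XOR 1) OR ((0 XOR 0) AND (1 XOR 0))) -> 0
  row 7 [00111]: (((1 IMPLIES NOT 0) XOR 1) OR ((1 XOR 0) AND (1 XOR 1))) -> 0
  row 8 [01000]: (((0 IMPLIES NOT 0) XOR 0) OR ((0 XOR 0) AND (0 XOR 0))) -> 1
  row 9 [01001]: (((0 IMPLIES NOT 0) XOR 0) OR ((1 XOR 0) AND (0 XOR 1))) -> 1
  row 10 [01010]: (((0 IMPLIES NOT 0) XOR 1) OR ((0 XOR 0) AND (1 XOR 0))) -> 0
  row 11 [01011]: (((0 IMPLIES NOT 0) XOR 1) OR ((1 XOR 0) AND (1 XOR 1))) -> 0
  row 12 [01100]: (((1 IMPLIES NOT 0) XOR 0) OR ((0 XOR 0) AND (0 XOR 0))) -> 1
  row 13 [01101]: (((1 IMPLIES NOT 0) XOR 0) OR ((1 XOR 0) AND (0 XOR 1))) -> 1
  row 14 [01110]: (((1 IMPLIES NOT 0) XOR 1) OR ((0 XOR 0) AND (1 XOR 0))) -> 0
  row 15 [01111]: (((1 IMPLIES NOT 0) XOR 1) OR ((1 XOR 0) AND (1 XOR 1))) -> 0
  row 16 [10000]: (((0 IMPLIES NOT 1) XOR 0) OR ((0 XOR 1) AND (0 XOR 0))) -> 1
  row 17 [10001]: (((0 IMPLIES NOT 1) XOR 0) OR ((1 XOR 1) AND (0 XOR 1))) -> 1
  row 18 [10010]: (((0 IMPLIES NOT 1) XOR 1) OR ((0 XOR 1) AND (1 XOR 0))) -> 1
  row 19 [10011]: (((0 IMPLIES NOT 1) XOR 1) OR ((1 XOR 1) AND (1 XOR 1))) -> 0
  row 20 [10100]: (((1 IMPLIES NOT 1) XOR 0) OR ((0 XOR 1) AND (0 XOR 0))) -> 0
  row 21 [10101]: (((1 IMPLIES NOT 1) XOR 0) OR ((1 XOR 1) AND (0 XOR 1))) -> 0
  row 22 [10110]: (((1 IMPLIES NOT 1) XOR 1) OR ((0 XOR 1) AND (1 XOR 0))) -> 1
  row 23 [10111]: (((1 IMPLIES NOT 1) XOR 1) OR ((1 XOR 1) AND (1 XOR 1))) -> 1
  row 24 [11000]: (((0 IMPLIES NOT 1) XOR 0) OR ((0 XOR 1) AND (0 XOR 0))) -> 1
  row 25 [11001]: (((0 IMPLIES NOT 1) XOR 0) OR ((1 XOR 1) AND (0 XOR 1))) -> 1
  row 26 [11010]: (((0 IMPLIES NOT 1) XOR 1) OR ((0 XOR 1) AND (1 XOR 0))) -> 1
  row 27 [11011]: (((0 IMPLIES NOT 1) XOR 1) OR ((1 XOR 1) AND (1 XOR 1))) -> 0
  row 28 [11100]: (((1 IMPLIES NOT 1) XOR 0) OR ((0 XOR 1) AND (0 XOR 0))) -> 0
  row 29 [11101]: (((1 IMPLIES NOT 1) XOR 0) OR ((1 XOR 1) AND (0 XOR 1))) -> 0
  row 30 [11110]: (((1 IMPLIES NOT 1) XOR 1) OR ((0 XOR 1) AND (1 XOR 0))) -> 1
  row 31 [11111]: (((1 IMPLIES NOT 1) XOR 1) OR ((1 XOR 1) AND (1 XOR 1))) -> 1
Full result column, 4 rows per line (a,b,c fixed per line; d,e runs 00..11 left to right):
  rows 0-3 [a,b,c=000]: 1100  = hex C
  rows 4-7 [a,b,c=001]: 1100  = hex C
  rows 8-11 [a,b,c=010]: 1100  = hex C
  rows 12-15 [a,b,c=011]: 1100  = hex C
  rows 16-19 [a,b,c=100]: 1110  = hex E
  rows 20-23 [a,b,c=101]: 0011  = hex 3
  rows 24-27 [a,b,c=110]: 1110  = hex E
  rows 28-31 [a,b,c=111]: 0011  = hex 3
Output column (row 0 .. row 31) = 11001100110011001110001111100011
Output column grouped in 4s = 1100 1100 1100 1100 1110 0011 1110 0011 = 0xCCCCE3E3
Convert to decimal digit by digit (value = value*16 + digit):
  C -> 12
  12*16 + 12 (C) = 204
  204*16 + 12 (C) = 3276
  3276*16 + 12 (C) = 52428
  52428*16 + 14 (E) = 838862
  838862*16 + 3 = 13421795
  13421795*16 + 14 (E) = 214748734
  214748734*16 + 3 = 3435979747
Decimal = 3435979747

3435979747


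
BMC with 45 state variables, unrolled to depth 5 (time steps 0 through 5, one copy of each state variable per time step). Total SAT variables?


BMC unrolls to depth k, creating one copy of each state var for steps 0..k.
Step count = 5 + 1 = 6 (steps 0 through 5)
Vars per step = 45
Total = 45 * 6 = 270

270


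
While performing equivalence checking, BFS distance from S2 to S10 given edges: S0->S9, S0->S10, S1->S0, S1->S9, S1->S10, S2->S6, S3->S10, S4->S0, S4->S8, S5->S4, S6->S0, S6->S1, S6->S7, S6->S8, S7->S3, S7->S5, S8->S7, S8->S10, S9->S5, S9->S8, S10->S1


BFS layer-by-layer from S2:
  dist 0: {S2}
  dist 1: {S6}
  dist 2: {S0, S1, S7, S8}
  dist 3: {S3, S5, S9, S10}
  -> S10 reached at distance 3
Shortest path length = 3

3


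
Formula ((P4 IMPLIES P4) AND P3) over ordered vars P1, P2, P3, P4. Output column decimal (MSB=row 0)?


Formula: ((P4 IMPLIES P4) AND P3) over P1, P2, P3, P4 (16 rows)
Evaluate each row (bits = P1,P2,P3,P4, MSB first):
  row 0 [0000]: ((0 IMPLIES 0) AND 0) -> 0
  row 1 [0001]: ((1 IMPLIES 1) AND 0) -> 0
  row 2 [0010]: ((0 IMPLIES 0) AND 1) -> 1
  row 3 [0011]: ((1 IMPLIES 1) AND 1) -> 1
  row 4 [0100]: ((0 IMPLIES 0) AND 0) -> 0
  row 5 [0101]: ((1 IMPLIES 1) AND 0) -> 0
  row 6 [0110]: ((0 IMPLIES 0) AND 1) -> 1
  row 7 [0111]: ((1 IMPLIES 1) AND 1) -> 1
  row 8 [1000]: ((0 IMPLIES 0) AND 0) -> 0
  row 9 [1001]: ((1 IMPLIES 1) AND 0) -> 0
  row 10 [1010]: ((0 IMPLIES 0) AND 1) -> 1
  row 11 [1011]: ((1 IMPLIES 1) AND 1) -> 1
  row 12 [1100]: ((0 IMPLIES 0) AND 0) -> 0
  row 13 [1101]: ((1 IMPLIES 1) AND 0) -> 0
  row 14 [1110]: ((0 IMPLIES 0) AND 1) -> 1
  row 15 [1111]: ((1 IMPLIES 1) AND 1) -> 1
Full result column, 4 rows per line (P1,P2 fixed per line; P3,P4 runs 00..11 left to right):
  rows 0-3 [P1,P2=00]: 0011  = hex 3
  rows 4-7 [P1,P2=01]: 0011  = hex 3
  rows 8-11 [P1,P2=10]: 0011  = hex 3
  rows 12-15 [P1,P2=11]: 0011  = hex 3
Output column (row 0 .. row 15) = 0011001100110011
Output column grouped in 4s = 0011 0011 0011 0011 = 0x3333
Convert to decimal digit by digit (value = value*16 + digit):
  3 -> 3
  3*16 + 3 = 51
  51*16 + 3 = 819
  819*16 + 3 = 13107
Decimal = 13107

13107


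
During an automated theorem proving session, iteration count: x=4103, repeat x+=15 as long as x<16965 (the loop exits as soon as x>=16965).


Step 1: x goes from 4103 toward 16965 by 15; the body runs while x<16965, so iterations = ceil((bound-start)/step)
Step 2: Distance=12862
Step 3: ceil(12862/15)=858

858


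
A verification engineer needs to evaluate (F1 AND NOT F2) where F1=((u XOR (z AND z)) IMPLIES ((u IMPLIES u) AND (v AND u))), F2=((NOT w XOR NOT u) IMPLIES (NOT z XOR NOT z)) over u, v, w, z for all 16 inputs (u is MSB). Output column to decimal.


F1 = ((u XOR (z AND z)) IMPLIES ((u IMPLIES u) AND (v AND u)))
F2 = ((NOT w XOR NOT u) IMPLIES (NOT z XOR NOT z))
Counterexample to F1=>F2 is where F1=1 and F2=0.
Evaluate each row (bits = u,v,w,z, MSB first):
  row 0 [0000]: F1=1 F2=1 -> F1&~F2 -> 0
  row 1 [0001]: F1=0 F2=1 -> F1&~F2 -> 0
  row 2 [0010]: F1=1 F2=0 -> F1&~F2 -> 1
  row 3 [0011]: F1=0 F2=0 -> F1&~F2 -> 0
  row 4 [0100]: F1=1 F2=1 -> F1&~F2 -> 0
  row 5 [0101]: F1=0 F2=1 -> F1&~F2 -> 0
  row 6 [0110]: F1=1 F2=0 -> F1&~F2 -> 1
  row 7 [0111]: F1=0 F2=0 -> F1&~F2 -> 0
  row 8 [1000]: F1=0 F2=0 -> F1&~F2 -> 0
  row 9 [1001]: F1=1 F2=0 -> F1&~F2 -> 1
  row 10 [1010]: F1=0 F2=1 -> F1&~F2 -> 0
  row 11 [1011]: F1=1 F2=1 -> F1&~F2 -> 0
  row 12 [1100]: F1=1 F2=0 -> F1&~F2 -> 1
  row 13 [1101]: F1=1 F2=0 -> F1&~F2 -> 1
  row 14 [1110]: F1=1 F2=1 -> F1&~F2 -> 0
  row 15 [1111]: F1=1 F2=1 -> F1&~F2 -> 0
Full result column, 4 rows per line (u,v fixed per line; w,z runs 00..11 left to right):
  rows 0-3 [u,v=00]: 0010  = hex 2
  rows 4-7 [u,v=01]: 0010  = hex 2
  rows 8-11 [u,v=10]: 0100  = hex 4
  rows 12-15 [u,v=11]: 1100  = hex C
Counterexample vector (row 0 .. row 15) = 0010001001001100
Output column grouped in 4s = 0010 0010 0100 1100 = 0x224C
Convert to decimal digit by digit (value = value*16 + digit):
  2 -> 2
  2*16 + 2 = 34
  34*16 + 4 = 548
  548*16 + 12 (C) = 8780
Decimal = 8780

8780


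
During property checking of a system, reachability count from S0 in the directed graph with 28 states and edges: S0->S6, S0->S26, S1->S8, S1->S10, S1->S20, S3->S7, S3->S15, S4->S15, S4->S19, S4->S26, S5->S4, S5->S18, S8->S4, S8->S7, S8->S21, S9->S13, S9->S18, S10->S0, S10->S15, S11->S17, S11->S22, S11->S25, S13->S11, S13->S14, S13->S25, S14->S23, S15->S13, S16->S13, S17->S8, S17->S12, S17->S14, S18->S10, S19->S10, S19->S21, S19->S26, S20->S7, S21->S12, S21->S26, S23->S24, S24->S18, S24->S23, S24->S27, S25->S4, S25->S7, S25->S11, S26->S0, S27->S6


BFS from S0:
  layer 0: {S0}
  layer 1: {S6, S26}
Reachable set: {S0, S6, S26}
Count = 3

3


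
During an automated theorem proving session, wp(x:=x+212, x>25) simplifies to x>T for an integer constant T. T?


Formula: wp(x:=E, P) = P[E/x] (substitute E for x in postcondition)
Step 1: Postcondition: x>25
Step 2: Substitute x+212 for x: x+212>25
Step 3: Solve for x: x > 25-212 = -187

-187


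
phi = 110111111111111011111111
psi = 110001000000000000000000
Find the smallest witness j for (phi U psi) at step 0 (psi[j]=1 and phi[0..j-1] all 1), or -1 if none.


(phi U psi) at 0: need smallest j with psi[j]=1 and phi[i]=1 for all i in [0,j).
Scan from step 0:
  step 0: psi=1 and phi held for [0,0) -> witness found
Witness step = 0

0


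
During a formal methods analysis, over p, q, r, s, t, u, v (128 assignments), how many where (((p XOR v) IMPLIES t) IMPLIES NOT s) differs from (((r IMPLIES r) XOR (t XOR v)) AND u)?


F1 = (((p XOR v) IMPLIES t) IMPLIES NOT s)
F2 = (((r IMPLIES r) XOR (t XOR v)) AND u)
Evaluate both on each of 128 rows (bits = p,q,r,s,t,u,v):
  row 0 [0000000]: F1=1 F2=0 (differ) -> 1
  row 1 [0000001]: F1=1 F2=0 (differ) -> 1
  row 2 [0000010]: F1=1 F2=1 -> 0
  row 3 [0000011]: F1=1 F2=0 (differ) -> 1
  row 4 [0000100]: F1=1 F2=0 (differ) -> 1
  (every remaining row is evaluated the same way; all 128 results are listed next)
Full result column, 8 rows per line (p,q,r,s fixed per line; t,u,v runs 000..111 left to right):
  rows 0-7 [p,q,r,s=0000]: 11011110  (ones: 6)
  rows 8-15 [p,q,r,s=0001]: 01110001  (ones: 4)
  rows 16-23 [p,q,r,s=0010]: 11011110  (ones: 6)
  rows 24-31 [p,q,r,s=0011]: 01110001  (ones: 4)
  rows 32-39 [p,q,r,s=0100]: 11011110  (ones: 6)
  rows 40-47 [p,q,r,s=0101]: 01110001  (ones: 4)
  rows 48-55 [p,q,r,s=0110]: 11011110  (ones: 6)
  rows 56-63 [p,q,r,s=0111]: 01110001  (ones: 4)
  rows 64-71 [p,q,r,s=1000]: 11011110  (ones: 6)
  rows 72-79 [p,q,r,s=1001]: 10000001  (ones: 2)
  rows 80-87 [p,q,r,s=1010]: 11011110  (ones: 6)
  rows 88-95 [p,q,r,s=1011]: 10000001  (ones: 2)
  rows 96-103 [p,q,r,s=1100]: 11011110  (ones: 6)
  rows 104-111 [p,q,r,s=1101]: 10000001  (ones: 2)
  rows 112-119 [p,q,r,s=1110]: 11011110  (ones: 6)
  rows 120-127 [p,q,r,s=1111]: 10000001  (ones: 2)
Disagreements = 6+4+6+4+6+4+6+4+6+2+6+2+6+2+6+2 = 72

72


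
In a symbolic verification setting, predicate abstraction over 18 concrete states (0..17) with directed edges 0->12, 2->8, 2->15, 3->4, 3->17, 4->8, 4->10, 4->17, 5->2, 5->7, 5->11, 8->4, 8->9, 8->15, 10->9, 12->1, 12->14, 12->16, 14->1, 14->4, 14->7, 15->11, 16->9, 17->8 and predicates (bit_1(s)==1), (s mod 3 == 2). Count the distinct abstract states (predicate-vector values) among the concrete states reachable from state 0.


BFS from 0:
Concrete reachable: {0, 1, 4, 7, 8, 9, 10, 11, 12, 14, 15, 16, 17}
Abstract via predicates (bit_1(s)==1), (s mod 3 == 2):
  (0,0) <- {0, 1, 4, 9, 12, 16}
  (0,1) <- {8, 17}
  (1,0) <- {7, 10, 15}
  (1,1) <- {11, 14}
Distinct abstract states = 4

4


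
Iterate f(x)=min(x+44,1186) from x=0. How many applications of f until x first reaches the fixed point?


Step 1: x=0, cap=1186, increment=44
Step 2: x grows by 44 each step until capped at 1186; fixed point is x=1186
Step 3: iterations = ceil(1186/44) = 27

27


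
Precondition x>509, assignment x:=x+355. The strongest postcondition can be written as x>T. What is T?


Formula: sp(P, x:=E) = exists old_x. (x = E[old_x/x]) AND P[old_x/x] (old_x is the value of x before the assignment; eliminate old_x by solving x = E[old_x/x] for old_x)
Step 1: Precondition P: x>509, i.e. old_x > 509
Step 2: Assignment gives x = old_x + 355, so old_x = x - 355
Step 3: Substitute into P: x - 355 > 509
Step 4: Simplify: x > 509+355 = 864

864


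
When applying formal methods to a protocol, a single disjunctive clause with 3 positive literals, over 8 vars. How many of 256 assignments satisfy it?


Step 1: Total=2^8=256
Step 2: Unsat when all 3 false: 2^5=32
Step 3: Sat=256-32=224

224


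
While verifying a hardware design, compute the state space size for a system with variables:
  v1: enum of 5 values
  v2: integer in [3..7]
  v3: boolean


State space = product of domain sizes of all variables.
Domain sizes:
  v1 (enum of 5 values): 5
  v2 (integer in [3..7]): 5
  v3 (boolean): 2
Product = 5 * 5 * 2 = 50

50


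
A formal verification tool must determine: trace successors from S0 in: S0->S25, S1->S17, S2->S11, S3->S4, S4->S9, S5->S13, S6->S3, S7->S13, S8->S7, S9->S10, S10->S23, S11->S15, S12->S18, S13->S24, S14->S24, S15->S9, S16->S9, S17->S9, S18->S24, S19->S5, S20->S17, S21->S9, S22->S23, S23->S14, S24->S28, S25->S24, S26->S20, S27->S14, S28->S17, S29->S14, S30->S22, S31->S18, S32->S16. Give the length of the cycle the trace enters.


Trace from S0 until a state repeats:
  S0 -> S25 -> S24 -> S28 -> S17 -> S9 -> S10 -> S23 -> S14 -> S24
S24 first seen at step 2, revisited at step 9.
Cycle length = 9 - 2 = 7

7


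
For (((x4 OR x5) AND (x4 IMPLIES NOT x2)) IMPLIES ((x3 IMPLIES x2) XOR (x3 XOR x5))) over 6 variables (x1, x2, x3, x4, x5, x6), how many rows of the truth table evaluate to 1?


Formula: (((x4 OR x5) AND (x4 IMPLIES NOT x2)) IMPLIES ((x3 IMPLIES x2) XOR (x3 XOR x5))) over 6 vars (64 rows)
Evaluate each row (x1, x2, x3, x4, x5, x6 as bits, MSB first):
  row 0 [000000]: (((0 OR 0) AND (0 IMPLIES NOT 0)) IMPLIES ((0 IMPLIES 0) XOR (0 XOR 0))) -> 1
  row 1 [000001]: (((0 OR 0) AND (0 IMPLIES NOT 0)) IMPLIES ((0 IMPLIES 0) XOR (0 XOR 0))) -> 1
  row 2 [000010]: (((0 OR 1) AND (0 IMPLIES NOT 0)) IMPLIES ((0 IMPLIES 0) XOR (0 XOR 1))) -> 0
  row 3 [000011]: (((0 OR 1) AND (0 IMPLIES NOT 0)) IMPLIES ((0 IMPLIES 0) XOR (0 XOR 1))) -> 0
  row 4 [000100]: (((1 OR 0) AND (1 IMPLIES NOT 0)) IMPLIES ((0 IMPLIES 0) XOR (0 XOR 0))) -> 1
  (every remaining row is evaluated the same way; all 64 results are listed next)
Full result column, 8 rows per line (x1,x2,x3 fixed per line; x4,x5,x6 runs 000..111 left to right):
  rows 0-7 [x1,x2,x3=000]: 11001100  (ones: 4)
  rows 8-15 [x1,x2,x3=001]: 11001100  (ones: 4)
  rows 16-23 [x1,x2,x3=010]: 11001111  (ones: 6)
  rows 24-31 [x1,x2,x3=011]: 11111111  (ones: 8)
  rows 32-39 [x1,x2,x3=100]: 11001100  (ones: 4)
  rows 40-47 [x1,x2,x3=101]: 11001100  (ones: 4)
  rows 48-55 [x1,x2,x3=110]: 11001111  (ones: 6)
  rows 56-63 [x1,x2,x3=111]: 11111111  (ones: 8)
Count of 1-rows = 4+4+6+8+4+4+6+8 = 44

44


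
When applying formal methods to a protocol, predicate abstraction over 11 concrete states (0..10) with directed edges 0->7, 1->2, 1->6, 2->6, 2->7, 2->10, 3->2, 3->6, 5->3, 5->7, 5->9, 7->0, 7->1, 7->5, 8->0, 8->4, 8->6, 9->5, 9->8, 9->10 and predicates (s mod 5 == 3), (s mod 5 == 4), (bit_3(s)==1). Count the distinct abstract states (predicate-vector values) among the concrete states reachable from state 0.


BFS from 0:
Concrete reachable: {0, 1, 2, 3, 4, 5, 6, 7, 8, 9, 10}
Abstract via predicates (s mod 5 == 3), (s mod 5 == 4), (bit_3(s)==1):
  (0,0,0) <- {0, 1, 2, 5, 6, 7}
  (0,0,1) <- {10}
  (0,1,0) <- {4}
  (0,1,1) <- {9}
  (1,0,0) <- {3}
  (1,0,1) <- {8}
Distinct abstract states = 6

6


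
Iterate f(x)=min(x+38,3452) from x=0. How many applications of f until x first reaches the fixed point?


Step 1: x=0, cap=3452, increment=38
Step 2: x grows by 38 each step until capped at 3452; fixed point is x=3452
Step 3: iterations = ceil(3452/38) = 91

91


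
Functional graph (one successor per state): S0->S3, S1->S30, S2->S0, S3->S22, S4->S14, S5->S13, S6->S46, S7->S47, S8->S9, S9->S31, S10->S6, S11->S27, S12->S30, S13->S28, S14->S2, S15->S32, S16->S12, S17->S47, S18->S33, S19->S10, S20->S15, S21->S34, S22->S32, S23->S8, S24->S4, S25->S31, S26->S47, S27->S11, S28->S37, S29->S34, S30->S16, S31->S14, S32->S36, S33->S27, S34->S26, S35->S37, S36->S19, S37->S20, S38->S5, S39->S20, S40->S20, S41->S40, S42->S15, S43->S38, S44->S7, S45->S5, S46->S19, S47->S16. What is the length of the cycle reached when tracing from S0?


Trace from S0 until a state repeats:
  S0 -> S3 -> S22 -> S32 -> S36 -> S19 -> S10 -> S6 -> S46 -> S19
S19 first seen at step 5, revisited at step 9.
Cycle length = 9 - 5 = 4

4


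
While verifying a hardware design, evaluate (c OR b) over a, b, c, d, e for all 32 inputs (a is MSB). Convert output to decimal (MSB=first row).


Formula: (c OR b) over a, b, c, d, e (32 rows)
Evaluate each row (bits = a,b,c,d,e, MSB first):
  row 0 [00000]: (0 OR 0) -> 0
  row 1 [00001]: (0 OR 0) -> 0
  row 2 [00010]: (0 OR 0) -> 0
  row 3 [00011]: (0 OR 0) -> 0
  row 4 [00100]: (1 OR 0) -> 1
  row 5 [00101]: (1 OR 0) -> 1
  row 6 [00110]: (1 OR 0) -> 1
  row 7 [00111]: (1 OR 0) -> 1
  row 8 [01000]: (0 OR 1) -> 1
  row 9 [01001]: (0 OR 1) -> 1
  row 10 [01010]: (0 OR 1) -> 1
  row 11 [01011]: (0 OR 1) -> 1
  row 12 [01100]: (1 OR 1) -> 1
  row 13 [01101]: (1 OR 1) -> 1
  row 14 [01110]: (1 OR 1) -> 1
  row 15 [01111]: (1 OR 1) -> 1
  row 16 [10000]: (0 OR 0) -> 0
  row 17 [10001]: (0 OR 0) -> 0
  row 18 [10010]: (0 OR 0) -> 0
  row 19 [10011]: (0 OR 0) -> 0
  row 20 [10100]: (1 OR 0) -> 1
  row 21 [10101]: (1 OR 0) -> 1
  row 22 [10110]: (1 OR 0) -> 1
  row 23 [10111]: (1 OR 0) -> 1
  row 24 [11000]: (0 OR 1) -> 1
  row 25 [11001]: (0 OR 1) -> 1
  row 26 [11010]: (0 OR 1) -> 1
  row 27 [11011]: (0 OR 1) -> 1
  row 28 [11100]: (1 OR 1) -> 1
  row 29 [11101]: (1 OR 1) -> 1
  row 30 [11110]: (1 OR 1) -> 1
  row 31 [11111]: (1 OR 1) -> 1
Full result column, 4 rows per line (a,b,c fixed per line; d,e runs 00..11 left to right):
  rows 0-3 [a,b,c=000]: 0000  = hex 0
  rows 4-7 [a,b,c=001]: 1111  = hex F
  rows 8-11 [a,b,c=010]: 1111  = hex F
  rows 12-15 [a,b,c=011]: 1111  = hex F
  rows 16-19 [a,b,c=100]: 0000  = hex 0
  rows 20-23 [a,b,c=101]: 1111  = hex F
  rows 24-27 [a,b,c=110]: 1111  = hex F
  rows 28-31 [a,b,c=111]: 1111  = hex F
Output column (row 0 .. row 31) = 00001111111111110000111111111111
Output column grouped in 4s = 0000 1111 1111 1111 0000 1111 1111 1111 = 0x0FFF0FFF
Convert to decimal digit by digit (value = value*16 + digit):
  0 -> 0
  0*16 + 15 (F) = 15
  15*16 + 15 (F) = 255
  255*16 + 15 (F) = 4095
  4095*16 + 0 = 65520
  65520*16 + 15 (F) = 1048335
  1048335*16 + 15 (F) = 16773375
  16773375*16 + 15 (F) = 268374015
Decimal = 268374015

268374015


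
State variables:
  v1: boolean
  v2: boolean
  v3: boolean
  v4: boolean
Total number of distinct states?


State space = product of domain sizes of all variables.
Domain sizes:
  v1 (boolean): 2
  v2 (boolean): 2
  v3 (boolean): 2
  v4 (boolean): 2
Product = 2 * 2 * 2 * 2 = 16

16


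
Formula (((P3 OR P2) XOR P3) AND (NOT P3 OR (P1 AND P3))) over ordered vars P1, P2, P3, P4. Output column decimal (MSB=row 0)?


Formula: (((P3 OR P2) XOR P3) AND (NOT P3 OR (P1 AND P3))) over P1, P2, P3, P4 (16 rows)
Evaluate each row (bits = P1,P2,P3,P4, MSB first):
  row 0 [0000]: (((0 OR 0) XOR 0) AND (NOT 0 OR (0 AND 0))) -> 0
  row 1 [0001]: (((0 OR 0) XOR 0) AND (NOT 0 OR (0 AND 0))) -> 0
  row 2 [0010]: (((1 OR 0) XOR 1) AND (NOT 1 OR (0 AND 1))) -> 0
  row 3 [0011]: (((1 OR 0) XOR 1) AND (NOT 1 OR (0 AND 1))) -> 0
  row 4 [0100]: (((0 OR 1) XOR 0) AND (NOT 0 OR (0 AND 0))) -> 1
  row 5 [0101]: (((0 OR 1) XOR 0) AND (NOT 0 OR (0 AND 0))) -> 1
  row 6 [0110]: (((1 OR 1) XOR 1) AND (NOT 1 OR (0 AND 1))) -> 0
  row 7 [0111]: (((1 OR 1) XOR 1) AND (NOT 1 OR (0 AND 1))) -> 0
  row 8 [1000]: (((0 OR 0) XOR 0) AND (NOT 0 OR (1 AND 0))) -> 0
  row 9 [1001]: (((0 OR 0) XOR 0) AND (NOT 0 OR (1 AND 0))) -> 0
  row 10 [1010]: (((1 OR 0) XOR 1) AND (NOT 1 OR (1 AND 1))) -> 0
  row 11 [1011]: (((1 OR 0) XOR 1) AND (NOT 1 OR (1 AND 1))) -> 0
  row 12 [1100]: (((0 OR 1) XOR 0) AND (NOT 0 OR (1 AND 0))) -> 1
  row 13 [1101]: (((0 OR 1) XOR 0) AND (NOT 0 OR (1 AND 0))) -> 1
  row 14 [1110]: (((1 OR 1) XOR 1) AND (NOT 1 OR (1 AND 1))) -> 0
  row 15 [1111]: (((1 OR 1) XOR 1) AND (NOT 1 OR (1 AND 1))) -> 0
Full result column, 4 rows per line (P1,P2 fixed per line; P3,P4 runs 00..11 left to right):
  rows 0-3 [P1,P2=00]: 0000  = hex 0
  rows 4-7 [P1,P2=01]: 1100  = hex C
  rows 8-11 [P1,P2=10]: 0000  = hex 0
  rows 12-15 [P1,P2=11]: 1100  = hex C
Output column (row 0 .. row 15) = 0000110000001100
Output column grouped in 4s = 0000 1100 0000 1100 = 0x0C0C
Convert to decimal digit by digit (value = value*16 + digit):
  0 -> 0
  0*16 + 12 (C) = 12
  12*16 + 0 = 192
  192*16 + 12 (C) = 3084
Decimal = 3084

3084


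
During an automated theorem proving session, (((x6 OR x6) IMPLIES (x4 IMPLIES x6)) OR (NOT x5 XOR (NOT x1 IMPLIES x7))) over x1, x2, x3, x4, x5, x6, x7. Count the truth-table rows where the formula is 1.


Formula: (((x6 OR x6) IMPLIES (x4 IMPLIES x6)) OR (NOT x5 XOR (NOT x1 IMPLIES x7))) over 7 vars (128 rows)
Evaluate each row (x1, x2, x3, x4, x5, x6, x7 as bits, MSB first):
  row 0 [0000000]: (((0 OR 0) IMPLIES (0 IMPLIES 0)) OR (NOT 0 XOR (NOT 0 IMPLIES 0))) -> 1
  row 1 [0000001]: (((0 OR 0) IMPLIES (0 IMPLIES 0)) OR (NOT 0 XOR (NOT 0 IMPLIES 1))) -> 1
  row 2 [0000010]: (((1 OR 1) IMPLIES (0 IMPLIES 1)) OR (NOT 0 XOR (NOT 0 IMPLIES 0))) -> 1
  row 3 [0000011]: (((1 OR 1) IMPLIES (0 IMPLIES 1)) OR (NOT 0 XOR (NOT 0 IMPLIES 1))) -> 1
  row 4 [0000100]: (((0 OR 0) IMPLIES (0 IMPLIES 0)) OR (NOT 1 XOR (NOT 0 IMPLIES 0))) -> 1
  (every remaining row is evaluated the same way; all 128 results are listed next)
Full result column, 8 rows per line (x1,x2,x3,x4 fixed per line; x5,x6,x7 runs 000..111 left to right):
  rows 0-7 [x1,x2,x3,x4=0000]: 11111111  (ones: 8)
  rows 8-15 [x1,x2,x3,x4=0001]: 11111111  (ones: 8)
  rows 16-23 [x1,x2,x3,x4=0010]: 11111111  (ones: 8)
  rows 24-31 [x1,x2,x3,x4=0011]: 11111111  (ones: 8)
  rows 32-39 [x1,x2,x3,x4=0100]: 11111111  (ones: 8)
  rows 40-47 [x1,x2,x3,x4=0101]: 11111111  (ones: 8)
  rows 48-55 [x1,x2,x3,x4=0110]: 11111111  (ones: 8)
  rows 56-63 [x1,x2,x3,x4=0111]: 11111111  (ones: 8)
  rows 64-71 [x1,x2,x3,x4=1000]: 11111111  (ones: 8)
  rows 72-79 [x1,x2,x3,x4=1001]: 11111111  (ones: 8)
  rows 80-87 [x1,x2,x3,x4=1010]: 11111111  (ones: 8)
  rows 88-95 [x1,x2,x3,x4=1011]: 11111111  (ones: 8)
  rows 96-103 [x1,x2,x3,x4=1100]: 11111111  (ones: 8)
  rows 104-111 [x1,x2,x3,x4=1101]: 11111111  (ones: 8)
  rows 112-119 [x1,x2,x3,x4=1110]: 11111111  (ones: 8)
  rows 120-127 [x1,x2,x3,x4=1111]: 11111111  (ones: 8)
Count of 1-rows = 8+8+8+8+8+8+8+8+8+8+8+8+8+8+8+8 = 128

128


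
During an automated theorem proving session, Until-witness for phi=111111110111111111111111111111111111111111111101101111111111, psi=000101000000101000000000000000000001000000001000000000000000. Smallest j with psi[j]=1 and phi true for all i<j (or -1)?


(phi U psi) at 0: need smallest j with psi[j]=1 and phi[i]=1 for all i in [0,j).
Scan from step 0:
  step 0: phi=1, psi=0 -> continue
  step 1: phi=1, psi=0 -> continue
  step 2: phi=1, psi=0 -> continue
  step 3: psi=1 and phi held for [0,3) -> witness found
Witness step = 3

3


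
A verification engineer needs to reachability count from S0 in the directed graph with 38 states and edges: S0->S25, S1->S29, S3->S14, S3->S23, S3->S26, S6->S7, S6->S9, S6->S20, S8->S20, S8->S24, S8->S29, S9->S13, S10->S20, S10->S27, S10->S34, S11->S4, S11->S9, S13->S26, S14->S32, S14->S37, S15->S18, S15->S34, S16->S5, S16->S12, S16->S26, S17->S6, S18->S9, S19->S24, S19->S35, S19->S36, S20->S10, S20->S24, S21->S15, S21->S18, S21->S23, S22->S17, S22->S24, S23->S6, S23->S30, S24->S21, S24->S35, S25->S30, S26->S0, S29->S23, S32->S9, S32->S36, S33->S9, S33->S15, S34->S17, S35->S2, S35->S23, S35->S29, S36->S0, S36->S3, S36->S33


BFS from S0:
  layer 0: {S0}
  layer 1: {S25}
  layer 2: {S30}
Reachable set: {S0, S25, S30}
Count = 3

3


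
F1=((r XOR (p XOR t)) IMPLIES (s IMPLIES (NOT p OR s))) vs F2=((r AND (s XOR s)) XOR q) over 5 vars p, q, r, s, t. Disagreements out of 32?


F1 = ((r XOR (p XOR t)) IMPLIES (s IMPLIES (NOT p OR s)))
F2 = ((r AND (s XOR s)) XOR q)
Evaluate both on each of 32 rows (bits = p,q,r,s,t):
  row 0 [00000]: F1=1 F2=0 (differ) -> 1
  row 1 [00001]: F1=1 F2=0 (differ) -> 1
  row 2 [00010]: F1=1 F2=0 (differ) -> 1
  row 3 [00011]: F1=1 F2=0 (differ) -> 1
  row 4 [00100]: F1=1 F2=0 (differ) -> 1
  row 5 [00101]: F1=1 F2=0 (differ) -> 1
  row 6 [00110]: F1=1 F2=0 (differ) -> 1
  row 7 [00111]: F1=1 F2=0 (differ) -> 1
  row 8 [01000]: F1=1 F2=1 -> 0
  row 9 [01001]: F1=1 F2=1 -> 0
  row 10 [01010]: F1=1 F2=1 -> 0
  row 11 [01011]: F1=1 F2=1 -> 0
  row 12 [01100]: F1=1 F2=1 -> 0
  row 13 [01101]: F1=1 F2=1 -> 0
  row 14 [01110]: F1=1 F2=1 -> 0
  row 15 [01111]: F1=1 F2=1 -> 0
  row 16 [10000]: F1=1 F2=0 (differ) -> 1
  row 17 [10001]: F1=1 F2=0 (differ) -> 1
  row 18 [10010]: F1=1 F2=0 (differ) -> 1
  row 19 [10011]: F1=1 F2=0 (differ) -> 1
  row 20 [10100]: F1=1 F2=0 (differ) -> 1
  row 21 [10101]: F1=1 F2=0 (differ) -> 1
  row 22 [10110]: F1=1 F2=0 (differ) -> 1
  row 23 [10111]: F1=1 F2=0 (differ) -> 1
  row 24 [11000]: F1=1 F2=1 -> 0
  row 25 [11001]: F1=1 F2=1 -> 0
  row 26 [11010]: F1=1 F2=1 -> 0
  row 27 [11011]: F1=1 F2=1 -> 0
  row 28 [11100]: F1=1 F2=1 -> 0
  row 29 [11101]: F1=1 F2=1 -> 0
  row 30 [11110]: F1=1 F2=1 -> 0
  row 31 [11111]: F1=1 F2=1 -> 0
Full result column, 8 rows per line (p,q fixed per line; r,s,t runs 000..111 left to right):
  rows 0-7 [p,q=00]: 11111111  (ones: 8)
  rows 8-15 [p,q=01]: 00000000  (ones: 0)
  rows 16-23 [p,q=10]: 11111111  (ones: 8)
  rows 24-31 [p,q=11]: 00000000  (ones: 0)
Disagreements = 8+0+8+0 = 16

16


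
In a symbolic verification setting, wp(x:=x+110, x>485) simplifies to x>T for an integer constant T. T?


Formula: wp(x:=E, P) = P[E/x] (substitute E for x in postcondition)
Step 1: Postcondition: x>485
Step 2: Substitute x+110 for x: x+110>485
Step 3: Solve for x: x > 485-110 = 375

375


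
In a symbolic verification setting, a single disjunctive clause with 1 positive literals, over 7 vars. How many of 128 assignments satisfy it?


Step 1: Total=2^7=128
Step 2: Unsat when all 1 false: 2^6=64
Step 3: Sat=128-64=64

64


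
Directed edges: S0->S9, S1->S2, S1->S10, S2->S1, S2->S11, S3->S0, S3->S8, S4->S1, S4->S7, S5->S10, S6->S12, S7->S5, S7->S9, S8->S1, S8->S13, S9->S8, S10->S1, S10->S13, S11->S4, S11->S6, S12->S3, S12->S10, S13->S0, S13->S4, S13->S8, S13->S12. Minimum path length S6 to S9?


BFS layer-by-layer from S6:
  dist 0: {S6}
  dist 1: {S12}
  dist 2: {S3, S10}
  dist 3: {S0, S1, S8, S13}
  dist 4: {S2, S4, S9}
  -> S9 reached at distance 4
Shortest path length = 4

4


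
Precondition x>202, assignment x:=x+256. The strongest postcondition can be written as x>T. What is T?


Formula: sp(P, x:=E) = exists old_x. (x = E[old_x/x]) AND P[old_x/x] (old_x is the value of x before the assignment; eliminate old_x by solving x = E[old_x/x] for old_x)
Step 1: Precondition P: x>202, i.e. old_x > 202
Step 2: Assignment gives x = old_x + 256, so old_x = x - 256
Step 3: Substitute into P: x - 256 > 202
Step 4: Simplify: x > 202+256 = 458

458


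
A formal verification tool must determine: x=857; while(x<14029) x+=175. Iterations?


Step 1: x goes from 857 toward 14029 by 175; the body runs while x<14029, so iterations = ceil((bound-start)/step)
Step 2: Distance=13172
Step 3: ceil(13172/175)=76

76


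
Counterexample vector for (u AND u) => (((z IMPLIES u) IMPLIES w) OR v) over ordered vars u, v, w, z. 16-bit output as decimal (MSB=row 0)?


F1 = (u AND u)
F2 = (((z IMPLIES u) IMPLIES w) OR v)
Counterexample to F1=>F2 is where F1=1 and F2=0.
Evaluate each row (bits = u,v,w,z, MSB first):
  row 0 [0000]: F1=0 F2=0 -> F1&~F2 -> 0
  row 1 [0001]: F1=0 F2=1 -> F1&~F2 -> 0
  row 2 [0010]: F1=0 F2=1 -> F1&~F2 -> 0
  row 3 [0011]: F1=0 F2=1 -> F1&~F2 -> 0
  row 4 [0100]: F1=0 F2=1 -> F1&~F2 -> 0
  row 5 [0101]: F1=0 F2=1 -> F1&~F2 -> 0
  row 6 [0110]: F1=0 F2=1 -> F1&~F2 -> 0
  row 7 [0111]: F1=0 F2=1 -> F1&~F2 -> 0
  row 8 [1000]: F1=1 F2=0 -> F1&~F2 -> 1
  row 9 [1001]: F1=1 F2=0 -> F1&~F2 -> 1
  row 10 [1010]: F1=1 F2=1 -> F1&~F2 -> 0
  row 11 [1011]: F1=1 F2=1 -> F1&~F2 -> 0
  row 12 [1100]: F1=1 F2=1 -> F1&~F2 -> 0
  row 13 [1101]: F1=1 F2=1 -> F1&~F2 -> 0
  row 14 [1110]: F1=1 F2=1 -> F1&~F2 -> 0
  row 15 [1111]: F1=1 F2=1 -> F1&~F2 -> 0
Full result column, 4 rows per line (u,v fixed per line; w,z runs 00..11 left to right):
  rows 0-3 [u,v=00]: 0000  = hex 0
  rows 4-7 [u,v=01]: 0000  = hex 0
  rows 8-11 [u,v=10]: 1100  = hex C
  rows 12-15 [u,v=11]: 0000  = hex 0
Counterexample vector (row 0 .. row 15) = 0000000011000000
Output column grouped in 4s = 0000 0000 1100 0000 = 0x00C0
Convert to decimal digit by digit (value = value*16 + digit):
  0 -> 0
  0*16 + 0 = 0
  0*16 + 12 (C) = 12
  12*16 + 0 = 192
Decimal = 192

192
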